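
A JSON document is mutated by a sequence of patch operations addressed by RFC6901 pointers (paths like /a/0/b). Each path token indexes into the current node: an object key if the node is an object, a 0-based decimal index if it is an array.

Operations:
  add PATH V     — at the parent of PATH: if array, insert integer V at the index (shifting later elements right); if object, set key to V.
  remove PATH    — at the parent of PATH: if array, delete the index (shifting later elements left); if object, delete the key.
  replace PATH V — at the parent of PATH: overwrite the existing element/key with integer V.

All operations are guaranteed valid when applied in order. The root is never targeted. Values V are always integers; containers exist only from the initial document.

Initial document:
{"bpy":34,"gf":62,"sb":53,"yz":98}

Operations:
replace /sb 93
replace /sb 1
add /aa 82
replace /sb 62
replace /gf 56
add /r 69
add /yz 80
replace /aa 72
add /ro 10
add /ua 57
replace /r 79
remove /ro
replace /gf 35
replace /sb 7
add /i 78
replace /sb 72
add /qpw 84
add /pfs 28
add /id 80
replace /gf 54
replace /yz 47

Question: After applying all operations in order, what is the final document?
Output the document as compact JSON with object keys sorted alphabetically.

After op 1 (replace /sb 93): {"bpy":34,"gf":62,"sb":93,"yz":98}
After op 2 (replace /sb 1): {"bpy":34,"gf":62,"sb":1,"yz":98}
After op 3 (add /aa 82): {"aa":82,"bpy":34,"gf":62,"sb":1,"yz":98}
After op 4 (replace /sb 62): {"aa":82,"bpy":34,"gf":62,"sb":62,"yz":98}
After op 5 (replace /gf 56): {"aa":82,"bpy":34,"gf":56,"sb":62,"yz":98}
After op 6 (add /r 69): {"aa":82,"bpy":34,"gf":56,"r":69,"sb":62,"yz":98}
After op 7 (add /yz 80): {"aa":82,"bpy":34,"gf":56,"r":69,"sb":62,"yz":80}
After op 8 (replace /aa 72): {"aa":72,"bpy":34,"gf":56,"r":69,"sb":62,"yz":80}
After op 9 (add /ro 10): {"aa":72,"bpy":34,"gf":56,"r":69,"ro":10,"sb":62,"yz":80}
After op 10 (add /ua 57): {"aa":72,"bpy":34,"gf":56,"r":69,"ro":10,"sb":62,"ua":57,"yz":80}
After op 11 (replace /r 79): {"aa":72,"bpy":34,"gf":56,"r":79,"ro":10,"sb":62,"ua":57,"yz":80}
After op 12 (remove /ro): {"aa":72,"bpy":34,"gf":56,"r":79,"sb":62,"ua":57,"yz":80}
After op 13 (replace /gf 35): {"aa":72,"bpy":34,"gf":35,"r":79,"sb":62,"ua":57,"yz":80}
After op 14 (replace /sb 7): {"aa":72,"bpy":34,"gf":35,"r":79,"sb":7,"ua":57,"yz":80}
After op 15 (add /i 78): {"aa":72,"bpy":34,"gf":35,"i":78,"r":79,"sb":7,"ua":57,"yz":80}
After op 16 (replace /sb 72): {"aa":72,"bpy":34,"gf":35,"i":78,"r":79,"sb":72,"ua":57,"yz":80}
After op 17 (add /qpw 84): {"aa":72,"bpy":34,"gf":35,"i":78,"qpw":84,"r":79,"sb":72,"ua":57,"yz":80}
After op 18 (add /pfs 28): {"aa":72,"bpy":34,"gf":35,"i":78,"pfs":28,"qpw":84,"r":79,"sb":72,"ua":57,"yz":80}
After op 19 (add /id 80): {"aa":72,"bpy":34,"gf":35,"i":78,"id":80,"pfs":28,"qpw":84,"r":79,"sb":72,"ua":57,"yz":80}
After op 20 (replace /gf 54): {"aa":72,"bpy":34,"gf":54,"i":78,"id":80,"pfs":28,"qpw":84,"r":79,"sb":72,"ua":57,"yz":80}
After op 21 (replace /yz 47): {"aa":72,"bpy":34,"gf":54,"i":78,"id":80,"pfs":28,"qpw":84,"r":79,"sb":72,"ua":57,"yz":47}

Answer: {"aa":72,"bpy":34,"gf":54,"i":78,"id":80,"pfs":28,"qpw":84,"r":79,"sb":72,"ua":57,"yz":47}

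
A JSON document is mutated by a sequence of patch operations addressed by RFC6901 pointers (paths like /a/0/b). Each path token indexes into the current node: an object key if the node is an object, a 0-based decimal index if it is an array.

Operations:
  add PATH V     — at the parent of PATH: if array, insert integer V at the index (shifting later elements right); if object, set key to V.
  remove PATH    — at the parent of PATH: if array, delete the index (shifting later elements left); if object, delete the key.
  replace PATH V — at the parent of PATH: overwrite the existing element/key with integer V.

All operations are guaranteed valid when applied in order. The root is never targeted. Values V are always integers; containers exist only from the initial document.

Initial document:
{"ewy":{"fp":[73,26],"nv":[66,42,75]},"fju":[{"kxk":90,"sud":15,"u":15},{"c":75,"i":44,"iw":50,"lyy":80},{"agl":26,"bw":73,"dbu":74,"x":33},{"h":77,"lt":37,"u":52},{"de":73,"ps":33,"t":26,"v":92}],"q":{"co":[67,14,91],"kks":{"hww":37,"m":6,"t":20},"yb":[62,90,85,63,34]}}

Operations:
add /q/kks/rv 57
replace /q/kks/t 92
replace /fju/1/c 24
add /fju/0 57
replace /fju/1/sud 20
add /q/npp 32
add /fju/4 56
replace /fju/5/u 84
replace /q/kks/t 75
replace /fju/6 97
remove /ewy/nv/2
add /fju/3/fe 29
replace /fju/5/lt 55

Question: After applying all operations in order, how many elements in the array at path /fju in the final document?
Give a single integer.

Answer: 7

Derivation:
After op 1 (add /q/kks/rv 57): {"ewy":{"fp":[73,26],"nv":[66,42,75]},"fju":[{"kxk":90,"sud":15,"u":15},{"c":75,"i":44,"iw":50,"lyy":80},{"agl":26,"bw":73,"dbu":74,"x":33},{"h":77,"lt":37,"u":52},{"de":73,"ps":33,"t":26,"v":92}],"q":{"co":[67,14,91],"kks":{"hww":37,"m":6,"rv":57,"t":20},"yb":[62,90,85,63,34]}}
After op 2 (replace /q/kks/t 92): {"ewy":{"fp":[73,26],"nv":[66,42,75]},"fju":[{"kxk":90,"sud":15,"u":15},{"c":75,"i":44,"iw":50,"lyy":80},{"agl":26,"bw":73,"dbu":74,"x":33},{"h":77,"lt":37,"u":52},{"de":73,"ps":33,"t":26,"v":92}],"q":{"co":[67,14,91],"kks":{"hww":37,"m":6,"rv":57,"t":92},"yb":[62,90,85,63,34]}}
After op 3 (replace /fju/1/c 24): {"ewy":{"fp":[73,26],"nv":[66,42,75]},"fju":[{"kxk":90,"sud":15,"u":15},{"c":24,"i":44,"iw":50,"lyy":80},{"agl":26,"bw":73,"dbu":74,"x":33},{"h":77,"lt":37,"u":52},{"de":73,"ps":33,"t":26,"v":92}],"q":{"co":[67,14,91],"kks":{"hww":37,"m":6,"rv":57,"t":92},"yb":[62,90,85,63,34]}}
After op 4 (add /fju/0 57): {"ewy":{"fp":[73,26],"nv":[66,42,75]},"fju":[57,{"kxk":90,"sud":15,"u":15},{"c":24,"i":44,"iw":50,"lyy":80},{"agl":26,"bw":73,"dbu":74,"x":33},{"h":77,"lt":37,"u":52},{"de":73,"ps":33,"t":26,"v":92}],"q":{"co":[67,14,91],"kks":{"hww":37,"m":6,"rv":57,"t":92},"yb":[62,90,85,63,34]}}
After op 5 (replace /fju/1/sud 20): {"ewy":{"fp":[73,26],"nv":[66,42,75]},"fju":[57,{"kxk":90,"sud":20,"u":15},{"c":24,"i":44,"iw":50,"lyy":80},{"agl":26,"bw":73,"dbu":74,"x":33},{"h":77,"lt":37,"u":52},{"de":73,"ps":33,"t":26,"v":92}],"q":{"co":[67,14,91],"kks":{"hww":37,"m":6,"rv":57,"t":92},"yb":[62,90,85,63,34]}}
After op 6 (add /q/npp 32): {"ewy":{"fp":[73,26],"nv":[66,42,75]},"fju":[57,{"kxk":90,"sud":20,"u":15},{"c":24,"i":44,"iw":50,"lyy":80},{"agl":26,"bw":73,"dbu":74,"x":33},{"h":77,"lt":37,"u":52},{"de":73,"ps":33,"t":26,"v":92}],"q":{"co":[67,14,91],"kks":{"hww":37,"m":6,"rv":57,"t":92},"npp":32,"yb":[62,90,85,63,34]}}
After op 7 (add /fju/4 56): {"ewy":{"fp":[73,26],"nv":[66,42,75]},"fju":[57,{"kxk":90,"sud":20,"u":15},{"c":24,"i":44,"iw":50,"lyy":80},{"agl":26,"bw":73,"dbu":74,"x":33},56,{"h":77,"lt":37,"u":52},{"de":73,"ps":33,"t":26,"v":92}],"q":{"co":[67,14,91],"kks":{"hww":37,"m":6,"rv":57,"t":92},"npp":32,"yb":[62,90,85,63,34]}}
After op 8 (replace /fju/5/u 84): {"ewy":{"fp":[73,26],"nv":[66,42,75]},"fju":[57,{"kxk":90,"sud":20,"u":15},{"c":24,"i":44,"iw":50,"lyy":80},{"agl":26,"bw":73,"dbu":74,"x":33},56,{"h":77,"lt":37,"u":84},{"de":73,"ps":33,"t":26,"v":92}],"q":{"co":[67,14,91],"kks":{"hww":37,"m":6,"rv":57,"t":92},"npp":32,"yb":[62,90,85,63,34]}}
After op 9 (replace /q/kks/t 75): {"ewy":{"fp":[73,26],"nv":[66,42,75]},"fju":[57,{"kxk":90,"sud":20,"u":15},{"c":24,"i":44,"iw":50,"lyy":80},{"agl":26,"bw":73,"dbu":74,"x":33},56,{"h":77,"lt":37,"u":84},{"de":73,"ps":33,"t":26,"v":92}],"q":{"co":[67,14,91],"kks":{"hww":37,"m":6,"rv":57,"t":75},"npp":32,"yb":[62,90,85,63,34]}}
After op 10 (replace /fju/6 97): {"ewy":{"fp":[73,26],"nv":[66,42,75]},"fju":[57,{"kxk":90,"sud":20,"u":15},{"c":24,"i":44,"iw":50,"lyy":80},{"agl":26,"bw":73,"dbu":74,"x":33},56,{"h":77,"lt":37,"u":84},97],"q":{"co":[67,14,91],"kks":{"hww":37,"m":6,"rv":57,"t":75},"npp":32,"yb":[62,90,85,63,34]}}
After op 11 (remove /ewy/nv/2): {"ewy":{"fp":[73,26],"nv":[66,42]},"fju":[57,{"kxk":90,"sud":20,"u":15},{"c":24,"i":44,"iw":50,"lyy":80},{"agl":26,"bw":73,"dbu":74,"x":33},56,{"h":77,"lt":37,"u":84},97],"q":{"co":[67,14,91],"kks":{"hww":37,"m":6,"rv":57,"t":75},"npp":32,"yb":[62,90,85,63,34]}}
After op 12 (add /fju/3/fe 29): {"ewy":{"fp":[73,26],"nv":[66,42]},"fju":[57,{"kxk":90,"sud":20,"u":15},{"c":24,"i":44,"iw":50,"lyy":80},{"agl":26,"bw":73,"dbu":74,"fe":29,"x":33},56,{"h":77,"lt":37,"u":84},97],"q":{"co":[67,14,91],"kks":{"hww":37,"m":6,"rv":57,"t":75},"npp":32,"yb":[62,90,85,63,34]}}
After op 13 (replace /fju/5/lt 55): {"ewy":{"fp":[73,26],"nv":[66,42]},"fju":[57,{"kxk":90,"sud":20,"u":15},{"c":24,"i":44,"iw":50,"lyy":80},{"agl":26,"bw":73,"dbu":74,"fe":29,"x":33},56,{"h":77,"lt":55,"u":84},97],"q":{"co":[67,14,91],"kks":{"hww":37,"m":6,"rv":57,"t":75},"npp":32,"yb":[62,90,85,63,34]}}
Size at path /fju: 7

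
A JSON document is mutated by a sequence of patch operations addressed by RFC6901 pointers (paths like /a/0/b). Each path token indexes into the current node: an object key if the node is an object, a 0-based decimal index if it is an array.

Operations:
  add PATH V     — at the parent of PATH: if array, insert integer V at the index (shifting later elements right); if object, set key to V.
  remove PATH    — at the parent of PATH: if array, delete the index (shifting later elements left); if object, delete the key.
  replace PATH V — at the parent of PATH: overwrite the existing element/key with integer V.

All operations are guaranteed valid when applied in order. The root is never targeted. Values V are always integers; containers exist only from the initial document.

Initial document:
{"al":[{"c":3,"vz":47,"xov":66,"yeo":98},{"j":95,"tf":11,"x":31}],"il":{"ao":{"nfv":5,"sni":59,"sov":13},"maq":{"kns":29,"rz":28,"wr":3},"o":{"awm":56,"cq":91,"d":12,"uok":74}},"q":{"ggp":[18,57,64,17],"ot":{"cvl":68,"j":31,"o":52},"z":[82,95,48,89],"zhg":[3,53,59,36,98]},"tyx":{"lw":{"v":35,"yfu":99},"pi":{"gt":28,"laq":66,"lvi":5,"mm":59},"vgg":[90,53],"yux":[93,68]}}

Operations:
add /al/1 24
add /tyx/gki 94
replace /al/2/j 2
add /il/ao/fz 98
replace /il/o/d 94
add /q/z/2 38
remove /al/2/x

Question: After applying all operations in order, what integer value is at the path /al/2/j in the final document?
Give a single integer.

After op 1 (add /al/1 24): {"al":[{"c":3,"vz":47,"xov":66,"yeo":98},24,{"j":95,"tf":11,"x":31}],"il":{"ao":{"nfv":5,"sni":59,"sov":13},"maq":{"kns":29,"rz":28,"wr":3},"o":{"awm":56,"cq":91,"d":12,"uok":74}},"q":{"ggp":[18,57,64,17],"ot":{"cvl":68,"j":31,"o":52},"z":[82,95,48,89],"zhg":[3,53,59,36,98]},"tyx":{"lw":{"v":35,"yfu":99},"pi":{"gt":28,"laq":66,"lvi":5,"mm":59},"vgg":[90,53],"yux":[93,68]}}
After op 2 (add /tyx/gki 94): {"al":[{"c":3,"vz":47,"xov":66,"yeo":98},24,{"j":95,"tf":11,"x":31}],"il":{"ao":{"nfv":5,"sni":59,"sov":13},"maq":{"kns":29,"rz":28,"wr":3},"o":{"awm":56,"cq":91,"d":12,"uok":74}},"q":{"ggp":[18,57,64,17],"ot":{"cvl":68,"j":31,"o":52},"z":[82,95,48,89],"zhg":[3,53,59,36,98]},"tyx":{"gki":94,"lw":{"v":35,"yfu":99},"pi":{"gt":28,"laq":66,"lvi":5,"mm":59},"vgg":[90,53],"yux":[93,68]}}
After op 3 (replace /al/2/j 2): {"al":[{"c":3,"vz":47,"xov":66,"yeo":98},24,{"j":2,"tf":11,"x":31}],"il":{"ao":{"nfv":5,"sni":59,"sov":13},"maq":{"kns":29,"rz":28,"wr":3},"o":{"awm":56,"cq":91,"d":12,"uok":74}},"q":{"ggp":[18,57,64,17],"ot":{"cvl":68,"j":31,"o":52},"z":[82,95,48,89],"zhg":[3,53,59,36,98]},"tyx":{"gki":94,"lw":{"v":35,"yfu":99},"pi":{"gt":28,"laq":66,"lvi":5,"mm":59},"vgg":[90,53],"yux":[93,68]}}
After op 4 (add /il/ao/fz 98): {"al":[{"c":3,"vz":47,"xov":66,"yeo":98},24,{"j":2,"tf":11,"x":31}],"il":{"ao":{"fz":98,"nfv":5,"sni":59,"sov":13},"maq":{"kns":29,"rz":28,"wr":3},"o":{"awm":56,"cq":91,"d":12,"uok":74}},"q":{"ggp":[18,57,64,17],"ot":{"cvl":68,"j":31,"o":52},"z":[82,95,48,89],"zhg":[3,53,59,36,98]},"tyx":{"gki":94,"lw":{"v":35,"yfu":99},"pi":{"gt":28,"laq":66,"lvi":5,"mm":59},"vgg":[90,53],"yux":[93,68]}}
After op 5 (replace /il/o/d 94): {"al":[{"c":3,"vz":47,"xov":66,"yeo":98},24,{"j":2,"tf":11,"x":31}],"il":{"ao":{"fz":98,"nfv":5,"sni":59,"sov":13},"maq":{"kns":29,"rz":28,"wr":3},"o":{"awm":56,"cq":91,"d":94,"uok":74}},"q":{"ggp":[18,57,64,17],"ot":{"cvl":68,"j":31,"o":52},"z":[82,95,48,89],"zhg":[3,53,59,36,98]},"tyx":{"gki":94,"lw":{"v":35,"yfu":99},"pi":{"gt":28,"laq":66,"lvi":5,"mm":59},"vgg":[90,53],"yux":[93,68]}}
After op 6 (add /q/z/2 38): {"al":[{"c":3,"vz":47,"xov":66,"yeo":98},24,{"j":2,"tf":11,"x":31}],"il":{"ao":{"fz":98,"nfv":5,"sni":59,"sov":13},"maq":{"kns":29,"rz":28,"wr":3},"o":{"awm":56,"cq":91,"d":94,"uok":74}},"q":{"ggp":[18,57,64,17],"ot":{"cvl":68,"j":31,"o":52},"z":[82,95,38,48,89],"zhg":[3,53,59,36,98]},"tyx":{"gki":94,"lw":{"v":35,"yfu":99},"pi":{"gt":28,"laq":66,"lvi":5,"mm":59},"vgg":[90,53],"yux":[93,68]}}
After op 7 (remove /al/2/x): {"al":[{"c":3,"vz":47,"xov":66,"yeo":98},24,{"j":2,"tf":11}],"il":{"ao":{"fz":98,"nfv":5,"sni":59,"sov":13},"maq":{"kns":29,"rz":28,"wr":3},"o":{"awm":56,"cq":91,"d":94,"uok":74}},"q":{"ggp":[18,57,64,17],"ot":{"cvl":68,"j":31,"o":52},"z":[82,95,38,48,89],"zhg":[3,53,59,36,98]},"tyx":{"gki":94,"lw":{"v":35,"yfu":99},"pi":{"gt":28,"laq":66,"lvi":5,"mm":59},"vgg":[90,53],"yux":[93,68]}}
Value at /al/2/j: 2

Answer: 2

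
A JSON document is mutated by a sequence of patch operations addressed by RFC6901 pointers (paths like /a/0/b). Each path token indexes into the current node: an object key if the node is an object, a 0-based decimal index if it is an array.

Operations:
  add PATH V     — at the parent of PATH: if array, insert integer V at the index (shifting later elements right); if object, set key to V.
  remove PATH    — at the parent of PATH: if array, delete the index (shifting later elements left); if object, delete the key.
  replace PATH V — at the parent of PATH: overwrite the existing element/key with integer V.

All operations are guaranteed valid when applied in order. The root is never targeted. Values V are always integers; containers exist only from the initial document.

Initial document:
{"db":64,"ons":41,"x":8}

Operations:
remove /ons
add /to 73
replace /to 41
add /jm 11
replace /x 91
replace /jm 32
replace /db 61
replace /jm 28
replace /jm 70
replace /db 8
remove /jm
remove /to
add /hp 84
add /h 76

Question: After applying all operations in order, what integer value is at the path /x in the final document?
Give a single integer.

Answer: 91

Derivation:
After op 1 (remove /ons): {"db":64,"x":8}
After op 2 (add /to 73): {"db":64,"to":73,"x":8}
After op 3 (replace /to 41): {"db":64,"to":41,"x":8}
After op 4 (add /jm 11): {"db":64,"jm":11,"to":41,"x":8}
After op 5 (replace /x 91): {"db":64,"jm":11,"to":41,"x":91}
After op 6 (replace /jm 32): {"db":64,"jm":32,"to":41,"x":91}
After op 7 (replace /db 61): {"db":61,"jm":32,"to":41,"x":91}
After op 8 (replace /jm 28): {"db":61,"jm":28,"to":41,"x":91}
After op 9 (replace /jm 70): {"db":61,"jm":70,"to":41,"x":91}
After op 10 (replace /db 8): {"db":8,"jm":70,"to":41,"x":91}
After op 11 (remove /jm): {"db":8,"to":41,"x":91}
After op 12 (remove /to): {"db":8,"x":91}
After op 13 (add /hp 84): {"db":8,"hp":84,"x":91}
After op 14 (add /h 76): {"db":8,"h":76,"hp":84,"x":91}
Value at /x: 91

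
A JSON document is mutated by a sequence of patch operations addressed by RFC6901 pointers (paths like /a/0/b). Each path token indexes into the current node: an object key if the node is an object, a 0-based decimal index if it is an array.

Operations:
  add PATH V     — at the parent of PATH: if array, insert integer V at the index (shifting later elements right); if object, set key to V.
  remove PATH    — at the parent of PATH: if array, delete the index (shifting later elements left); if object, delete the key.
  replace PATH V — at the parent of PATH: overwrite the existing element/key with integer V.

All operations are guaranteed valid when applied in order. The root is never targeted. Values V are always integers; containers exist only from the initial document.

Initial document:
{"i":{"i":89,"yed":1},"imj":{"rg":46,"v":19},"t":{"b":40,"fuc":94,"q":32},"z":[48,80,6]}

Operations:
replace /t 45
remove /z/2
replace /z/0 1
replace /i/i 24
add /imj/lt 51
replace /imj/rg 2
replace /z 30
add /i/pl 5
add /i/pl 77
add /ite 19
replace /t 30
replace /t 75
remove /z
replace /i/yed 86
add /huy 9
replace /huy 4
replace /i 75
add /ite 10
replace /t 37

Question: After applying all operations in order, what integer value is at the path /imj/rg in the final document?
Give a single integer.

After op 1 (replace /t 45): {"i":{"i":89,"yed":1},"imj":{"rg":46,"v":19},"t":45,"z":[48,80,6]}
After op 2 (remove /z/2): {"i":{"i":89,"yed":1},"imj":{"rg":46,"v":19},"t":45,"z":[48,80]}
After op 3 (replace /z/0 1): {"i":{"i":89,"yed":1},"imj":{"rg":46,"v":19},"t":45,"z":[1,80]}
After op 4 (replace /i/i 24): {"i":{"i":24,"yed":1},"imj":{"rg":46,"v":19},"t":45,"z":[1,80]}
After op 5 (add /imj/lt 51): {"i":{"i":24,"yed":1},"imj":{"lt":51,"rg":46,"v":19},"t":45,"z":[1,80]}
After op 6 (replace /imj/rg 2): {"i":{"i":24,"yed":1},"imj":{"lt":51,"rg":2,"v":19},"t":45,"z":[1,80]}
After op 7 (replace /z 30): {"i":{"i":24,"yed":1},"imj":{"lt":51,"rg":2,"v":19},"t":45,"z":30}
After op 8 (add /i/pl 5): {"i":{"i":24,"pl":5,"yed":1},"imj":{"lt":51,"rg":2,"v":19},"t":45,"z":30}
After op 9 (add /i/pl 77): {"i":{"i":24,"pl":77,"yed":1},"imj":{"lt":51,"rg":2,"v":19},"t":45,"z":30}
After op 10 (add /ite 19): {"i":{"i":24,"pl":77,"yed":1},"imj":{"lt":51,"rg":2,"v":19},"ite":19,"t":45,"z":30}
After op 11 (replace /t 30): {"i":{"i":24,"pl":77,"yed":1},"imj":{"lt":51,"rg":2,"v":19},"ite":19,"t":30,"z":30}
After op 12 (replace /t 75): {"i":{"i":24,"pl":77,"yed":1},"imj":{"lt":51,"rg":2,"v":19},"ite":19,"t":75,"z":30}
After op 13 (remove /z): {"i":{"i":24,"pl":77,"yed":1},"imj":{"lt":51,"rg":2,"v":19},"ite":19,"t":75}
After op 14 (replace /i/yed 86): {"i":{"i":24,"pl":77,"yed":86},"imj":{"lt":51,"rg":2,"v":19},"ite":19,"t":75}
After op 15 (add /huy 9): {"huy":9,"i":{"i":24,"pl":77,"yed":86},"imj":{"lt":51,"rg":2,"v":19},"ite":19,"t":75}
After op 16 (replace /huy 4): {"huy":4,"i":{"i":24,"pl":77,"yed":86},"imj":{"lt":51,"rg":2,"v":19},"ite":19,"t":75}
After op 17 (replace /i 75): {"huy":4,"i":75,"imj":{"lt":51,"rg":2,"v":19},"ite":19,"t":75}
After op 18 (add /ite 10): {"huy":4,"i":75,"imj":{"lt":51,"rg":2,"v":19},"ite":10,"t":75}
After op 19 (replace /t 37): {"huy":4,"i":75,"imj":{"lt":51,"rg":2,"v":19},"ite":10,"t":37}
Value at /imj/rg: 2

Answer: 2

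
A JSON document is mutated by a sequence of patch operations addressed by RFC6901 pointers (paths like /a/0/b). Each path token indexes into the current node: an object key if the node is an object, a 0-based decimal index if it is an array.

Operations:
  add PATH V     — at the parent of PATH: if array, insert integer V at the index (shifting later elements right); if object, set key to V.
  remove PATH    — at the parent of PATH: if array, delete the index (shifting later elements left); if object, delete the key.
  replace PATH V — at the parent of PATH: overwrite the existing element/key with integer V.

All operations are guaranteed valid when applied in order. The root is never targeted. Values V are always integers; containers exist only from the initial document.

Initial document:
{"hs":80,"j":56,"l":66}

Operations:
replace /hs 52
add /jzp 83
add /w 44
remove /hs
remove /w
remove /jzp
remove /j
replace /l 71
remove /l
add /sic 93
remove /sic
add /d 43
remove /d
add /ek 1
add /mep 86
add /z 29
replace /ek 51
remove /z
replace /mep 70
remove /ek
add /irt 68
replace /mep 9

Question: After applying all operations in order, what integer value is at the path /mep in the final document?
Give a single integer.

After op 1 (replace /hs 52): {"hs":52,"j":56,"l":66}
After op 2 (add /jzp 83): {"hs":52,"j":56,"jzp":83,"l":66}
After op 3 (add /w 44): {"hs":52,"j":56,"jzp":83,"l":66,"w":44}
After op 4 (remove /hs): {"j":56,"jzp":83,"l":66,"w":44}
After op 5 (remove /w): {"j":56,"jzp":83,"l":66}
After op 6 (remove /jzp): {"j":56,"l":66}
After op 7 (remove /j): {"l":66}
After op 8 (replace /l 71): {"l":71}
After op 9 (remove /l): {}
After op 10 (add /sic 93): {"sic":93}
After op 11 (remove /sic): {}
After op 12 (add /d 43): {"d":43}
After op 13 (remove /d): {}
After op 14 (add /ek 1): {"ek":1}
After op 15 (add /mep 86): {"ek":1,"mep":86}
After op 16 (add /z 29): {"ek":1,"mep":86,"z":29}
After op 17 (replace /ek 51): {"ek":51,"mep":86,"z":29}
After op 18 (remove /z): {"ek":51,"mep":86}
After op 19 (replace /mep 70): {"ek":51,"mep":70}
After op 20 (remove /ek): {"mep":70}
After op 21 (add /irt 68): {"irt":68,"mep":70}
After op 22 (replace /mep 9): {"irt":68,"mep":9}
Value at /mep: 9

Answer: 9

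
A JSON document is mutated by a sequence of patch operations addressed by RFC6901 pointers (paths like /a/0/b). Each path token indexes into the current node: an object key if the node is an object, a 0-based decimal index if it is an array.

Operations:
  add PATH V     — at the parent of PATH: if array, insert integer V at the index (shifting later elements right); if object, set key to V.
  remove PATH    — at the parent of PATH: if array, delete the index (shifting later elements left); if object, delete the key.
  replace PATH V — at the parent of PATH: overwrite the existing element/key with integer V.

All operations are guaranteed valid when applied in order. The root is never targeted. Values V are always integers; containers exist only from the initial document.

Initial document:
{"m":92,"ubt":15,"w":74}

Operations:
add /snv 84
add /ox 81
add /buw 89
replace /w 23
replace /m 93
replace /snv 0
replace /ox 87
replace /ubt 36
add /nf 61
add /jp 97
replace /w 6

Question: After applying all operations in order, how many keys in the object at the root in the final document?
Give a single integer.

After op 1 (add /snv 84): {"m":92,"snv":84,"ubt":15,"w":74}
After op 2 (add /ox 81): {"m":92,"ox":81,"snv":84,"ubt":15,"w":74}
After op 3 (add /buw 89): {"buw":89,"m":92,"ox":81,"snv":84,"ubt":15,"w":74}
After op 4 (replace /w 23): {"buw":89,"m":92,"ox":81,"snv":84,"ubt":15,"w":23}
After op 5 (replace /m 93): {"buw":89,"m":93,"ox":81,"snv":84,"ubt":15,"w":23}
After op 6 (replace /snv 0): {"buw":89,"m":93,"ox":81,"snv":0,"ubt":15,"w":23}
After op 7 (replace /ox 87): {"buw":89,"m":93,"ox":87,"snv":0,"ubt":15,"w":23}
After op 8 (replace /ubt 36): {"buw":89,"m":93,"ox":87,"snv":0,"ubt":36,"w":23}
After op 9 (add /nf 61): {"buw":89,"m":93,"nf":61,"ox":87,"snv":0,"ubt":36,"w":23}
After op 10 (add /jp 97): {"buw":89,"jp":97,"m":93,"nf":61,"ox":87,"snv":0,"ubt":36,"w":23}
After op 11 (replace /w 6): {"buw":89,"jp":97,"m":93,"nf":61,"ox":87,"snv":0,"ubt":36,"w":6}
Size at the root: 8

Answer: 8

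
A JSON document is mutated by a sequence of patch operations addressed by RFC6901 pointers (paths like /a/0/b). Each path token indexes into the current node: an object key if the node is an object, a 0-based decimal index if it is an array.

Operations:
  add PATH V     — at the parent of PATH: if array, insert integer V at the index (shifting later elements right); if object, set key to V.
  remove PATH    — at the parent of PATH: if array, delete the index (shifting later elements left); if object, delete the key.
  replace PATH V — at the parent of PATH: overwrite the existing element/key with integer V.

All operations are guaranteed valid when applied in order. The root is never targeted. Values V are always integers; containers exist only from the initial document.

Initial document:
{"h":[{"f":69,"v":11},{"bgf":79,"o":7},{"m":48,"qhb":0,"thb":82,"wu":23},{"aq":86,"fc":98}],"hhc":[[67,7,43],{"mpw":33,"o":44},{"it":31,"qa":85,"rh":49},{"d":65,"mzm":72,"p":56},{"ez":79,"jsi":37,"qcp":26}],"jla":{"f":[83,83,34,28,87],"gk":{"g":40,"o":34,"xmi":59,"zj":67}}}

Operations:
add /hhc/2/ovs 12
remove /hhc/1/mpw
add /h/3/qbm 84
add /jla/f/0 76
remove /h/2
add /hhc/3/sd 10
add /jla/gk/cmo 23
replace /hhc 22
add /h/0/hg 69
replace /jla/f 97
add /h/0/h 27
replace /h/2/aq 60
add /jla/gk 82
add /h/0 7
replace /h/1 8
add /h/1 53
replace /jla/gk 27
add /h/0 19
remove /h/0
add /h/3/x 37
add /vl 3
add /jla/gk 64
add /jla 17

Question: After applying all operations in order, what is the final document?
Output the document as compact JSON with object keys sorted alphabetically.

Answer: {"h":[7,53,8,{"bgf":79,"o":7,"x":37},{"aq":60,"fc":98,"qbm":84}],"hhc":22,"jla":17,"vl":3}

Derivation:
After op 1 (add /hhc/2/ovs 12): {"h":[{"f":69,"v":11},{"bgf":79,"o":7},{"m":48,"qhb":0,"thb":82,"wu":23},{"aq":86,"fc":98}],"hhc":[[67,7,43],{"mpw":33,"o":44},{"it":31,"ovs":12,"qa":85,"rh":49},{"d":65,"mzm":72,"p":56},{"ez":79,"jsi":37,"qcp":26}],"jla":{"f":[83,83,34,28,87],"gk":{"g":40,"o":34,"xmi":59,"zj":67}}}
After op 2 (remove /hhc/1/mpw): {"h":[{"f":69,"v":11},{"bgf":79,"o":7},{"m":48,"qhb":0,"thb":82,"wu":23},{"aq":86,"fc":98}],"hhc":[[67,7,43],{"o":44},{"it":31,"ovs":12,"qa":85,"rh":49},{"d":65,"mzm":72,"p":56},{"ez":79,"jsi":37,"qcp":26}],"jla":{"f":[83,83,34,28,87],"gk":{"g":40,"o":34,"xmi":59,"zj":67}}}
After op 3 (add /h/3/qbm 84): {"h":[{"f":69,"v":11},{"bgf":79,"o":7},{"m":48,"qhb":0,"thb":82,"wu":23},{"aq":86,"fc":98,"qbm":84}],"hhc":[[67,7,43],{"o":44},{"it":31,"ovs":12,"qa":85,"rh":49},{"d":65,"mzm":72,"p":56},{"ez":79,"jsi":37,"qcp":26}],"jla":{"f":[83,83,34,28,87],"gk":{"g":40,"o":34,"xmi":59,"zj":67}}}
After op 4 (add /jla/f/0 76): {"h":[{"f":69,"v":11},{"bgf":79,"o":7},{"m":48,"qhb":0,"thb":82,"wu":23},{"aq":86,"fc":98,"qbm":84}],"hhc":[[67,7,43],{"o":44},{"it":31,"ovs":12,"qa":85,"rh":49},{"d":65,"mzm":72,"p":56},{"ez":79,"jsi":37,"qcp":26}],"jla":{"f":[76,83,83,34,28,87],"gk":{"g":40,"o":34,"xmi":59,"zj":67}}}
After op 5 (remove /h/2): {"h":[{"f":69,"v":11},{"bgf":79,"o":7},{"aq":86,"fc":98,"qbm":84}],"hhc":[[67,7,43],{"o":44},{"it":31,"ovs":12,"qa":85,"rh":49},{"d":65,"mzm":72,"p":56},{"ez":79,"jsi":37,"qcp":26}],"jla":{"f":[76,83,83,34,28,87],"gk":{"g":40,"o":34,"xmi":59,"zj":67}}}
After op 6 (add /hhc/3/sd 10): {"h":[{"f":69,"v":11},{"bgf":79,"o":7},{"aq":86,"fc":98,"qbm":84}],"hhc":[[67,7,43],{"o":44},{"it":31,"ovs":12,"qa":85,"rh":49},{"d":65,"mzm":72,"p":56,"sd":10},{"ez":79,"jsi":37,"qcp":26}],"jla":{"f":[76,83,83,34,28,87],"gk":{"g":40,"o":34,"xmi":59,"zj":67}}}
After op 7 (add /jla/gk/cmo 23): {"h":[{"f":69,"v":11},{"bgf":79,"o":7},{"aq":86,"fc":98,"qbm":84}],"hhc":[[67,7,43],{"o":44},{"it":31,"ovs":12,"qa":85,"rh":49},{"d":65,"mzm":72,"p":56,"sd":10},{"ez":79,"jsi":37,"qcp":26}],"jla":{"f":[76,83,83,34,28,87],"gk":{"cmo":23,"g":40,"o":34,"xmi":59,"zj":67}}}
After op 8 (replace /hhc 22): {"h":[{"f":69,"v":11},{"bgf":79,"o":7},{"aq":86,"fc":98,"qbm":84}],"hhc":22,"jla":{"f":[76,83,83,34,28,87],"gk":{"cmo":23,"g":40,"o":34,"xmi":59,"zj":67}}}
After op 9 (add /h/0/hg 69): {"h":[{"f":69,"hg":69,"v":11},{"bgf":79,"o":7},{"aq":86,"fc":98,"qbm":84}],"hhc":22,"jla":{"f":[76,83,83,34,28,87],"gk":{"cmo":23,"g":40,"o":34,"xmi":59,"zj":67}}}
After op 10 (replace /jla/f 97): {"h":[{"f":69,"hg":69,"v":11},{"bgf":79,"o":7},{"aq":86,"fc":98,"qbm":84}],"hhc":22,"jla":{"f":97,"gk":{"cmo":23,"g":40,"o":34,"xmi":59,"zj":67}}}
After op 11 (add /h/0/h 27): {"h":[{"f":69,"h":27,"hg":69,"v":11},{"bgf":79,"o":7},{"aq":86,"fc":98,"qbm":84}],"hhc":22,"jla":{"f":97,"gk":{"cmo":23,"g":40,"o":34,"xmi":59,"zj":67}}}
After op 12 (replace /h/2/aq 60): {"h":[{"f":69,"h":27,"hg":69,"v":11},{"bgf":79,"o":7},{"aq":60,"fc":98,"qbm":84}],"hhc":22,"jla":{"f":97,"gk":{"cmo":23,"g":40,"o":34,"xmi":59,"zj":67}}}
After op 13 (add /jla/gk 82): {"h":[{"f":69,"h":27,"hg":69,"v":11},{"bgf":79,"o":7},{"aq":60,"fc":98,"qbm":84}],"hhc":22,"jla":{"f":97,"gk":82}}
After op 14 (add /h/0 7): {"h":[7,{"f":69,"h":27,"hg":69,"v":11},{"bgf":79,"o":7},{"aq":60,"fc":98,"qbm":84}],"hhc":22,"jla":{"f":97,"gk":82}}
After op 15 (replace /h/1 8): {"h":[7,8,{"bgf":79,"o":7},{"aq":60,"fc":98,"qbm":84}],"hhc":22,"jla":{"f":97,"gk":82}}
After op 16 (add /h/1 53): {"h":[7,53,8,{"bgf":79,"o":7},{"aq":60,"fc":98,"qbm":84}],"hhc":22,"jla":{"f":97,"gk":82}}
After op 17 (replace /jla/gk 27): {"h":[7,53,8,{"bgf":79,"o":7},{"aq":60,"fc":98,"qbm":84}],"hhc":22,"jla":{"f":97,"gk":27}}
After op 18 (add /h/0 19): {"h":[19,7,53,8,{"bgf":79,"o":7},{"aq":60,"fc":98,"qbm":84}],"hhc":22,"jla":{"f":97,"gk":27}}
After op 19 (remove /h/0): {"h":[7,53,8,{"bgf":79,"o":7},{"aq":60,"fc":98,"qbm":84}],"hhc":22,"jla":{"f":97,"gk":27}}
After op 20 (add /h/3/x 37): {"h":[7,53,8,{"bgf":79,"o":7,"x":37},{"aq":60,"fc":98,"qbm":84}],"hhc":22,"jla":{"f":97,"gk":27}}
After op 21 (add /vl 3): {"h":[7,53,8,{"bgf":79,"o":7,"x":37},{"aq":60,"fc":98,"qbm":84}],"hhc":22,"jla":{"f":97,"gk":27},"vl":3}
After op 22 (add /jla/gk 64): {"h":[7,53,8,{"bgf":79,"o":7,"x":37},{"aq":60,"fc":98,"qbm":84}],"hhc":22,"jla":{"f":97,"gk":64},"vl":3}
After op 23 (add /jla 17): {"h":[7,53,8,{"bgf":79,"o":7,"x":37},{"aq":60,"fc":98,"qbm":84}],"hhc":22,"jla":17,"vl":3}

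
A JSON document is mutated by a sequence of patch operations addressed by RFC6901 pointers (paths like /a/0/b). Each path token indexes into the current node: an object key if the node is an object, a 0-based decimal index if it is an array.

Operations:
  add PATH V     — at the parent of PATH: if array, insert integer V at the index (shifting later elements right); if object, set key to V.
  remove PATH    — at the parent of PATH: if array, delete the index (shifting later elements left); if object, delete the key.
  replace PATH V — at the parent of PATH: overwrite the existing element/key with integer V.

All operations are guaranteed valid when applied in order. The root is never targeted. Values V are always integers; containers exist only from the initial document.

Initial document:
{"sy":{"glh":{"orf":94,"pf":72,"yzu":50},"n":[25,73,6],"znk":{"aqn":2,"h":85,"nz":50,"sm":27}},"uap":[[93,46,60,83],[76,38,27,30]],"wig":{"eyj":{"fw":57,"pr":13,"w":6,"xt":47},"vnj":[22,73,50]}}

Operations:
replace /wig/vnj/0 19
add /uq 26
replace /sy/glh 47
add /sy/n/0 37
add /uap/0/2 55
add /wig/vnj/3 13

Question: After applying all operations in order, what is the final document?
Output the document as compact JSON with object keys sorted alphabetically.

Answer: {"sy":{"glh":47,"n":[37,25,73,6],"znk":{"aqn":2,"h":85,"nz":50,"sm":27}},"uap":[[93,46,55,60,83],[76,38,27,30]],"uq":26,"wig":{"eyj":{"fw":57,"pr":13,"w":6,"xt":47},"vnj":[19,73,50,13]}}

Derivation:
After op 1 (replace /wig/vnj/0 19): {"sy":{"glh":{"orf":94,"pf":72,"yzu":50},"n":[25,73,6],"znk":{"aqn":2,"h":85,"nz":50,"sm":27}},"uap":[[93,46,60,83],[76,38,27,30]],"wig":{"eyj":{"fw":57,"pr":13,"w":6,"xt":47},"vnj":[19,73,50]}}
After op 2 (add /uq 26): {"sy":{"glh":{"orf":94,"pf":72,"yzu":50},"n":[25,73,6],"znk":{"aqn":2,"h":85,"nz":50,"sm":27}},"uap":[[93,46,60,83],[76,38,27,30]],"uq":26,"wig":{"eyj":{"fw":57,"pr":13,"w":6,"xt":47},"vnj":[19,73,50]}}
After op 3 (replace /sy/glh 47): {"sy":{"glh":47,"n":[25,73,6],"znk":{"aqn":2,"h":85,"nz":50,"sm":27}},"uap":[[93,46,60,83],[76,38,27,30]],"uq":26,"wig":{"eyj":{"fw":57,"pr":13,"w":6,"xt":47},"vnj":[19,73,50]}}
After op 4 (add /sy/n/0 37): {"sy":{"glh":47,"n":[37,25,73,6],"znk":{"aqn":2,"h":85,"nz":50,"sm":27}},"uap":[[93,46,60,83],[76,38,27,30]],"uq":26,"wig":{"eyj":{"fw":57,"pr":13,"w":6,"xt":47},"vnj":[19,73,50]}}
After op 5 (add /uap/0/2 55): {"sy":{"glh":47,"n":[37,25,73,6],"znk":{"aqn":2,"h":85,"nz":50,"sm":27}},"uap":[[93,46,55,60,83],[76,38,27,30]],"uq":26,"wig":{"eyj":{"fw":57,"pr":13,"w":6,"xt":47},"vnj":[19,73,50]}}
After op 6 (add /wig/vnj/3 13): {"sy":{"glh":47,"n":[37,25,73,6],"znk":{"aqn":2,"h":85,"nz":50,"sm":27}},"uap":[[93,46,55,60,83],[76,38,27,30]],"uq":26,"wig":{"eyj":{"fw":57,"pr":13,"w":6,"xt":47},"vnj":[19,73,50,13]}}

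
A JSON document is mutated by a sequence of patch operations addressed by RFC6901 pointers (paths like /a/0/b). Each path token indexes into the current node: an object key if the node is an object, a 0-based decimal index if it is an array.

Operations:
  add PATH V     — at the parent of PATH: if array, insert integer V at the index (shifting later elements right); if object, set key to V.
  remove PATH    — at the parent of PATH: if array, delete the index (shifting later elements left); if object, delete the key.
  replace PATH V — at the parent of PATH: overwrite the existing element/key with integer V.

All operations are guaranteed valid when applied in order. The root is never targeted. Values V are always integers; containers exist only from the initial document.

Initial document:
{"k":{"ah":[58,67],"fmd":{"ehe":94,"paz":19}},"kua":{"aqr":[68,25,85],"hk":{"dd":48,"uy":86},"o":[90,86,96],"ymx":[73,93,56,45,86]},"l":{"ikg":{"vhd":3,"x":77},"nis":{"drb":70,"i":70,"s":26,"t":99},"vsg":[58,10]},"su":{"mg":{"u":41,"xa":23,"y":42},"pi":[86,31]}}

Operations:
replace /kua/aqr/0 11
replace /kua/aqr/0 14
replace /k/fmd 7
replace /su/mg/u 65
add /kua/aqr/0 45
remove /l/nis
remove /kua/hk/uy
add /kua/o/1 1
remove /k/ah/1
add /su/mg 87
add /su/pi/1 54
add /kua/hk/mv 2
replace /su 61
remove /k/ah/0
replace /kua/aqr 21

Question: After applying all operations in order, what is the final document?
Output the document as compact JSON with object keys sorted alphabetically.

Answer: {"k":{"ah":[],"fmd":7},"kua":{"aqr":21,"hk":{"dd":48,"mv":2},"o":[90,1,86,96],"ymx":[73,93,56,45,86]},"l":{"ikg":{"vhd":3,"x":77},"vsg":[58,10]},"su":61}

Derivation:
After op 1 (replace /kua/aqr/0 11): {"k":{"ah":[58,67],"fmd":{"ehe":94,"paz":19}},"kua":{"aqr":[11,25,85],"hk":{"dd":48,"uy":86},"o":[90,86,96],"ymx":[73,93,56,45,86]},"l":{"ikg":{"vhd":3,"x":77},"nis":{"drb":70,"i":70,"s":26,"t":99},"vsg":[58,10]},"su":{"mg":{"u":41,"xa":23,"y":42},"pi":[86,31]}}
After op 2 (replace /kua/aqr/0 14): {"k":{"ah":[58,67],"fmd":{"ehe":94,"paz":19}},"kua":{"aqr":[14,25,85],"hk":{"dd":48,"uy":86},"o":[90,86,96],"ymx":[73,93,56,45,86]},"l":{"ikg":{"vhd":3,"x":77},"nis":{"drb":70,"i":70,"s":26,"t":99},"vsg":[58,10]},"su":{"mg":{"u":41,"xa":23,"y":42},"pi":[86,31]}}
After op 3 (replace /k/fmd 7): {"k":{"ah":[58,67],"fmd":7},"kua":{"aqr":[14,25,85],"hk":{"dd":48,"uy":86},"o":[90,86,96],"ymx":[73,93,56,45,86]},"l":{"ikg":{"vhd":3,"x":77},"nis":{"drb":70,"i":70,"s":26,"t":99},"vsg":[58,10]},"su":{"mg":{"u":41,"xa":23,"y":42},"pi":[86,31]}}
After op 4 (replace /su/mg/u 65): {"k":{"ah":[58,67],"fmd":7},"kua":{"aqr":[14,25,85],"hk":{"dd":48,"uy":86},"o":[90,86,96],"ymx":[73,93,56,45,86]},"l":{"ikg":{"vhd":3,"x":77},"nis":{"drb":70,"i":70,"s":26,"t":99},"vsg":[58,10]},"su":{"mg":{"u":65,"xa":23,"y":42},"pi":[86,31]}}
After op 5 (add /kua/aqr/0 45): {"k":{"ah":[58,67],"fmd":7},"kua":{"aqr":[45,14,25,85],"hk":{"dd":48,"uy":86},"o":[90,86,96],"ymx":[73,93,56,45,86]},"l":{"ikg":{"vhd":3,"x":77},"nis":{"drb":70,"i":70,"s":26,"t":99},"vsg":[58,10]},"su":{"mg":{"u":65,"xa":23,"y":42},"pi":[86,31]}}
After op 6 (remove /l/nis): {"k":{"ah":[58,67],"fmd":7},"kua":{"aqr":[45,14,25,85],"hk":{"dd":48,"uy":86},"o":[90,86,96],"ymx":[73,93,56,45,86]},"l":{"ikg":{"vhd":3,"x":77},"vsg":[58,10]},"su":{"mg":{"u":65,"xa":23,"y":42},"pi":[86,31]}}
After op 7 (remove /kua/hk/uy): {"k":{"ah":[58,67],"fmd":7},"kua":{"aqr":[45,14,25,85],"hk":{"dd":48},"o":[90,86,96],"ymx":[73,93,56,45,86]},"l":{"ikg":{"vhd":3,"x":77},"vsg":[58,10]},"su":{"mg":{"u":65,"xa":23,"y":42},"pi":[86,31]}}
After op 8 (add /kua/o/1 1): {"k":{"ah":[58,67],"fmd":7},"kua":{"aqr":[45,14,25,85],"hk":{"dd":48},"o":[90,1,86,96],"ymx":[73,93,56,45,86]},"l":{"ikg":{"vhd":3,"x":77},"vsg":[58,10]},"su":{"mg":{"u":65,"xa":23,"y":42},"pi":[86,31]}}
After op 9 (remove /k/ah/1): {"k":{"ah":[58],"fmd":7},"kua":{"aqr":[45,14,25,85],"hk":{"dd":48},"o":[90,1,86,96],"ymx":[73,93,56,45,86]},"l":{"ikg":{"vhd":3,"x":77},"vsg":[58,10]},"su":{"mg":{"u":65,"xa":23,"y":42},"pi":[86,31]}}
After op 10 (add /su/mg 87): {"k":{"ah":[58],"fmd":7},"kua":{"aqr":[45,14,25,85],"hk":{"dd":48},"o":[90,1,86,96],"ymx":[73,93,56,45,86]},"l":{"ikg":{"vhd":3,"x":77},"vsg":[58,10]},"su":{"mg":87,"pi":[86,31]}}
After op 11 (add /su/pi/1 54): {"k":{"ah":[58],"fmd":7},"kua":{"aqr":[45,14,25,85],"hk":{"dd":48},"o":[90,1,86,96],"ymx":[73,93,56,45,86]},"l":{"ikg":{"vhd":3,"x":77},"vsg":[58,10]},"su":{"mg":87,"pi":[86,54,31]}}
After op 12 (add /kua/hk/mv 2): {"k":{"ah":[58],"fmd":7},"kua":{"aqr":[45,14,25,85],"hk":{"dd":48,"mv":2},"o":[90,1,86,96],"ymx":[73,93,56,45,86]},"l":{"ikg":{"vhd":3,"x":77},"vsg":[58,10]},"su":{"mg":87,"pi":[86,54,31]}}
After op 13 (replace /su 61): {"k":{"ah":[58],"fmd":7},"kua":{"aqr":[45,14,25,85],"hk":{"dd":48,"mv":2},"o":[90,1,86,96],"ymx":[73,93,56,45,86]},"l":{"ikg":{"vhd":3,"x":77},"vsg":[58,10]},"su":61}
After op 14 (remove /k/ah/0): {"k":{"ah":[],"fmd":7},"kua":{"aqr":[45,14,25,85],"hk":{"dd":48,"mv":2},"o":[90,1,86,96],"ymx":[73,93,56,45,86]},"l":{"ikg":{"vhd":3,"x":77},"vsg":[58,10]},"su":61}
After op 15 (replace /kua/aqr 21): {"k":{"ah":[],"fmd":7},"kua":{"aqr":21,"hk":{"dd":48,"mv":2},"o":[90,1,86,96],"ymx":[73,93,56,45,86]},"l":{"ikg":{"vhd":3,"x":77},"vsg":[58,10]},"su":61}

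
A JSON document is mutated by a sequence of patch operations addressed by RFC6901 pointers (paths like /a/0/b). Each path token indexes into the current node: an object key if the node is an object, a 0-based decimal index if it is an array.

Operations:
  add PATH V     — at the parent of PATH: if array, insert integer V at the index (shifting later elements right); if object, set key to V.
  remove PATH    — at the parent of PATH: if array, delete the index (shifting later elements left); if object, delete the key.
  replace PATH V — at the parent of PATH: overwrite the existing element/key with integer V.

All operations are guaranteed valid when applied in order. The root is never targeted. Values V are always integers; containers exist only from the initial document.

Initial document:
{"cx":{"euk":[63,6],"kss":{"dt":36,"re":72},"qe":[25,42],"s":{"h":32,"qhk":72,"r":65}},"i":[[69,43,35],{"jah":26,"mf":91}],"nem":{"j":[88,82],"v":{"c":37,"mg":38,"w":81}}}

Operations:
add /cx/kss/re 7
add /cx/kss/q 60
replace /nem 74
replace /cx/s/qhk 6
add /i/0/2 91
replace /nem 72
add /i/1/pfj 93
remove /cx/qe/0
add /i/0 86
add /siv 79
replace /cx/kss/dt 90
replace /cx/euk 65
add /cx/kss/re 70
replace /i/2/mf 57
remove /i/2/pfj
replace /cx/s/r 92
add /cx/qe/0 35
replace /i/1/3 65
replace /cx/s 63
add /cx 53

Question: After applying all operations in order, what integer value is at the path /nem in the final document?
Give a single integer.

After op 1 (add /cx/kss/re 7): {"cx":{"euk":[63,6],"kss":{"dt":36,"re":7},"qe":[25,42],"s":{"h":32,"qhk":72,"r":65}},"i":[[69,43,35],{"jah":26,"mf":91}],"nem":{"j":[88,82],"v":{"c":37,"mg":38,"w":81}}}
After op 2 (add /cx/kss/q 60): {"cx":{"euk":[63,6],"kss":{"dt":36,"q":60,"re":7},"qe":[25,42],"s":{"h":32,"qhk":72,"r":65}},"i":[[69,43,35],{"jah":26,"mf":91}],"nem":{"j":[88,82],"v":{"c":37,"mg":38,"w":81}}}
After op 3 (replace /nem 74): {"cx":{"euk":[63,6],"kss":{"dt":36,"q":60,"re":7},"qe":[25,42],"s":{"h":32,"qhk":72,"r":65}},"i":[[69,43,35],{"jah":26,"mf":91}],"nem":74}
After op 4 (replace /cx/s/qhk 6): {"cx":{"euk":[63,6],"kss":{"dt":36,"q":60,"re":7},"qe":[25,42],"s":{"h":32,"qhk":6,"r":65}},"i":[[69,43,35],{"jah":26,"mf":91}],"nem":74}
After op 5 (add /i/0/2 91): {"cx":{"euk":[63,6],"kss":{"dt":36,"q":60,"re":7},"qe":[25,42],"s":{"h":32,"qhk":6,"r":65}},"i":[[69,43,91,35],{"jah":26,"mf":91}],"nem":74}
After op 6 (replace /nem 72): {"cx":{"euk":[63,6],"kss":{"dt":36,"q":60,"re":7},"qe":[25,42],"s":{"h":32,"qhk":6,"r":65}},"i":[[69,43,91,35],{"jah":26,"mf":91}],"nem":72}
After op 7 (add /i/1/pfj 93): {"cx":{"euk":[63,6],"kss":{"dt":36,"q":60,"re":7},"qe":[25,42],"s":{"h":32,"qhk":6,"r":65}},"i":[[69,43,91,35],{"jah":26,"mf":91,"pfj":93}],"nem":72}
After op 8 (remove /cx/qe/0): {"cx":{"euk":[63,6],"kss":{"dt":36,"q":60,"re":7},"qe":[42],"s":{"h":32,"qhk":6,"r":65}},"i":[[69,43,91,35],{"jah":26,"mf":91,"pfj":93}],"nem":72}
After op 9 (add /i/0 86): {"cx":{"euk":[63,6],"kss":{"dt":36,"q":60,"re":7},"qe":[42],"s":{"h":32,"qhk":6,"r":65}},"i":[86,[69,43,91,35],{"jah":26,"mf":91,"pfj":93}],"nem":72}
After op 10 (add /siv 79): {"cx":{"euk":[63,6],"kss":{"dt":36,"q":60,"re":7},"qe":[42],"s":{"h":32,"qhk":6,"r":65}},"i":[86,[69,43,91,35],{"jah":26,"mf":91,"pfj":93}],"nem":72,"siv":79}
After op 11 (replace /cx/kss/dt 90): {"cx":{"euk":[63,6],"kss":{"dt":90,"q":60,"re":7},"qe":[42],"s":{"h":32,"qhk":6,"r":65}},"i":[86,[69,43,91,35],{"jah":26,"mf":91,"pfj":93}],"nem":72,"siv":79}
After op 12 (replace /cx/euk 65): {"cx":{"euk":65,"kss":{"dt":90,"q":60,"re":7},"qe":[42],"s":{"h":32,"qhk":6,"r":65}},"i":[86,[69,43,91,35],{"jah":26,"mf":91,"pfj":93}],"nem":72,"siv":79}
After op 13 (add /cx/kss/re 70): {"cx":{"euk":65,"kss":{"dt":90,"q":60,"re":70},"qe":[42],"s":{"h":32,"qhk":6,"r":65}},"i":[86,[69,43,91,35],{"jah":26,"mf":91,"pfj":93}],"nem":72,"siv":79}
After op 14 (replace /i/2/mf 57): {"cx":{"euk":65,"kss":{"dt":90,"q":60,"re":70},"qe":[42],"s":{"h":32,"qhk":6,"r":65}},"i":[86,[69,43,91,35],{"jah":26,"mf":57,"pfj":93}],"nem":72,"siv":79}
After op 15 (remove /i/2/pfj): {"cx":{"euk":65,"kss":{"dt":90,"q":60,"re":70},"qe":[42],"s":{"h":32,"qhk":6,"r":65}},"i":[86,[69,43,91,35],{"jah":26,"mf":57}],"nem":72,"siv":79}
After op 16 (replace /cx/s/r 92): {"cx":{"euk":65,"kss":{"dt":90,"q":60,"re":70},"qe":[42],"s":{"h":32,"qhk":6,"r":92}},"i":[86,[69,43,91,35],{"jah":26,"mf":57}],"nem":72,"siv":79}
After op 17 (add /cx/qe/0 35): {"cx":{"euk":65,"kss":{"dt":90,"q":60,"re":70},"qe":[35,42],"s":{"h":32,"qhk":6,"r":92}},"i":[86,[69,43,91,35],{"jah":26,"mf":57}],"nem":72,"siv":79}
After op 18 (replace /i/1/3 65): {"cx":{"euk":65,"kss":{"dt":90,"q":60,"re":70},"qe":[35,42],"s":{"h":32,"qhk":6,"r":92}},"i":[86,[69,43,91,65],{"jah":26,"mf":57}],"nem":72,"siv":79}
After op 19 (replace /cx/s 63): {"cx":{"euk":65,"kss":{"dt":90,"q":60,"re":70},"qe":[35,42],"s":63},"i":[86,[69,43,91,65],{"jah":26,"mf":57}],"nem":72,"siv":79}
After op 20 (add /cx 53): {"cx":53,"i":[86,[69,43,91,65],{"jah":26,"mf":57}],"nem":72,"siv":79}
Value at /nem: 72

Answer: 72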